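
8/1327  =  8/1327 = 0.01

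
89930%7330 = 1970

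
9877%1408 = 21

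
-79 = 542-621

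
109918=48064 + 61854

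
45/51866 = 45/51866 = 0.00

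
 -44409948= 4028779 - 48438727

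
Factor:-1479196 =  - 2^2*31^1*79^1*151^1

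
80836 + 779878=860714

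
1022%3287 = 1022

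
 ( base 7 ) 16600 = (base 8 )11221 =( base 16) 1291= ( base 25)7F3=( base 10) 4753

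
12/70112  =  3/17528  =  0.00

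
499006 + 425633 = 924639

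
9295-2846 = 6449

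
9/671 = 9/671 = 0.01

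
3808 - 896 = 2912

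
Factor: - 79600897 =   -  79600897^1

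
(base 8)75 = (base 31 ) 1u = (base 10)61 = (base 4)331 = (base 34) 1r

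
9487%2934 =685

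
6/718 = 3/359 = 0.01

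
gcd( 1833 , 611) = 611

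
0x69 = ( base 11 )96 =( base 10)105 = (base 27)3O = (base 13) 81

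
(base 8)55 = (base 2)101101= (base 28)1H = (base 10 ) 45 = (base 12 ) 39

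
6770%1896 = 1082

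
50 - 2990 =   -  2940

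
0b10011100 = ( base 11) 132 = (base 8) 234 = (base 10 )156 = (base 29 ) 5B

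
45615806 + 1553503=47169309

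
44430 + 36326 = 80756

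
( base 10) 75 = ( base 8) 113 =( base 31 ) 2d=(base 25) 30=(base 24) 33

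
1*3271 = 3271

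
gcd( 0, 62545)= 62545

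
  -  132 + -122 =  - 254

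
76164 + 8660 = 84824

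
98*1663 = 162974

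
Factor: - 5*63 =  - 315 = - 3^2*5^1*7^1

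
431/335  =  1 + 96/335= 1.29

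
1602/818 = 1 + 392/409 = 1.96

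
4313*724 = 3122612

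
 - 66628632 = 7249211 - 73877843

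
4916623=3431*1433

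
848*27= 22896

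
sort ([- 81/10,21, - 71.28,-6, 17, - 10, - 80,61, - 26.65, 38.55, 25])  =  [ - 80, - 71.28, - 26.65,-10, -81/10,- 6, 17, 21,  25,38.55, 61 ]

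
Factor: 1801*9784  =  17620984 = 2^3 * 1223^1*1801^1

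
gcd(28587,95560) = 1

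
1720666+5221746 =6942412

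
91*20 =1820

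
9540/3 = 3180=3180.00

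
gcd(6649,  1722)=1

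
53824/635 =84 + 484/635=84.76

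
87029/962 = 87029/962 =90.47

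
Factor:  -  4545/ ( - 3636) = 5/4 = 2^(- 2) *5^1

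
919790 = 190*4841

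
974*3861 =3760614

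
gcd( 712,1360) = 8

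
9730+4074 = 13804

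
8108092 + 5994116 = 14102208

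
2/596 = 1/298  =  0.00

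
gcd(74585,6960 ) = 5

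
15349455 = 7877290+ 7472165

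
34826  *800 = 27860800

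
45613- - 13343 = 58956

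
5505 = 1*5505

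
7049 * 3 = 21147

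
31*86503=2681593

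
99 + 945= 1044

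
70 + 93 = 163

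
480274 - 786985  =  -306711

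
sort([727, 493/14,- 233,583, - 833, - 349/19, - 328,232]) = [-833, - 328, - 233, - 349/19,493/14,232, 583, 727]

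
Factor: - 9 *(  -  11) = 99 = 3^2*11^1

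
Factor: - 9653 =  - 7^2*197^1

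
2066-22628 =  - 20562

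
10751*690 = 7418190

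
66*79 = 5214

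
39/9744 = 13/3248 = 0.00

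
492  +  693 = 1185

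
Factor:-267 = -3^1*89^1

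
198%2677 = 198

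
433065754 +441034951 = 874100705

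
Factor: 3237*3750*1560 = 2^4 * 3^3*5^5 *13^2 * 83^1 = 18936450000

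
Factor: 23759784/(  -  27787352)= - 3^3 * 317^1*347^1*  3473419^( - 1) = - 2969973/3473419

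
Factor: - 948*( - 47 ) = 2^2 * 3^1*47^1 * 79^1 = 44556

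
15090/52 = 290+5/26 = 290.19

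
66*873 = 57618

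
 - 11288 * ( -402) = 4537776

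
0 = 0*8619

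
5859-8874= - 3015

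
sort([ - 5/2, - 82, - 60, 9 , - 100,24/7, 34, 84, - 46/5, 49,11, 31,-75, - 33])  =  [- 100,- 82, - 75,  -  60, - 33,-46/5, - 5/2, 24/7, 9, 11,31,34, 49, 84]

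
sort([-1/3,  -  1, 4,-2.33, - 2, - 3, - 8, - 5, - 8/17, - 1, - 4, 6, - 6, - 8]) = [ - 8,-8,  -  6,-5, - 4, - 3, - 2.33, - 2, - 1,  -  1, - 8/17,-1/3,4 , 6]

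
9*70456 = 634104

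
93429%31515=30399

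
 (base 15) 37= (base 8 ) 64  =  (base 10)52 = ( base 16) 34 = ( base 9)57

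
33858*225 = 7618050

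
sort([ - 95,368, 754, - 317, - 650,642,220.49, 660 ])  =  [-650, - 317  , - 95, 220.49, 368, 642, 660,754]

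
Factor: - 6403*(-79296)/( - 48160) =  - 2^1 * 3^1*5^ ( - 1)*19^1* 43^( - 1 ) *59^1 * 337^1 = - 2266662/215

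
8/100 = 2/25 = 0.08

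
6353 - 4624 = 1729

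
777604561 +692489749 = 1470094310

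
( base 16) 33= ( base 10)51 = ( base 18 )2f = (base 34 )1H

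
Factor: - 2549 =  - 2549^1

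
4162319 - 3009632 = 1152687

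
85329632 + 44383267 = 129712899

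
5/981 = 5/981=0.01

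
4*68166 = 272664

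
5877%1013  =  812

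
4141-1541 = 2600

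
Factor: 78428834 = 2^1*11^1*353^1*10099^1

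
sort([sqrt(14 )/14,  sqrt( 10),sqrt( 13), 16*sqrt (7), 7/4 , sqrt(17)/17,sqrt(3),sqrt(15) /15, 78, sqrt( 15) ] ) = [sqrt(17) /17,sqrt(15) /15, sqrt(14 )/14,sqrt(3 ),7/4,sqrt(10),sqrt( 13 ) , sqrt ( 15 ) , 16 *sqrt(7),78] 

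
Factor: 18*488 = 2^4*3^2*61^1= 8784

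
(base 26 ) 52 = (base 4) 2010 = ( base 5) 1012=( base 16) 84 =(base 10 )132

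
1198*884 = 1059032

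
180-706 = - 526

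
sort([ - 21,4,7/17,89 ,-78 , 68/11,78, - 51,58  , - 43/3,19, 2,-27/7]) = [ - 78, - 51,-21, - 43/3, - 27/7 , 7/17,  2,4,68/11, 19,58,78, 89]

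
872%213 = 20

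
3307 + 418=3725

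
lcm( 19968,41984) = 1637376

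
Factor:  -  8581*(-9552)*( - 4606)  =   - 2^5*3^1 * 7^2*47^1*199^1*8581^1 = -377534069472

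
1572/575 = 2 + 422/575 = 2.73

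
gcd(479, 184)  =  1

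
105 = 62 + 43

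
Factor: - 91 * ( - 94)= 2^1*7^1 *13^1 * 47^1 = 8554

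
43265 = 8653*5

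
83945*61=5120645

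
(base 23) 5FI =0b101111000000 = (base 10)3008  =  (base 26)4BI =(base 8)5700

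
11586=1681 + 9905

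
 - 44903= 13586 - 58489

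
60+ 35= 95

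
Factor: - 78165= - 3^4*5^1*193^1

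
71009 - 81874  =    -  10865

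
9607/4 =9607/4= 2401.75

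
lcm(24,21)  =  168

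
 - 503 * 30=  -15090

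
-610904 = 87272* (  -  7) 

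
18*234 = 4212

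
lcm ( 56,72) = 504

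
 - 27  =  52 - 79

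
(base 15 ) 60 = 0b1011010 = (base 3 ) 10100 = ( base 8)132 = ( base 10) 90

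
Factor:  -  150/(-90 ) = 3^ ( - 1)*5^1  =  5/3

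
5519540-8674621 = -3155081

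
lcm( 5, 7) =35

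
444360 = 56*7935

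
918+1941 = 2859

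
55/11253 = 5/1023 = 0.00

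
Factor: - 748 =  - 2^2*11^1*17^1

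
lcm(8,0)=0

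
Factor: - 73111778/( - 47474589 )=1975994/1283097 = 2^1*3^(  -  1)*83^ ( - 1)*5153^(  -  1 )*987997^1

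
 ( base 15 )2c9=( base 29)m1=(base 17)23A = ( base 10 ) 639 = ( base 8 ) 1177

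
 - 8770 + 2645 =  - 6125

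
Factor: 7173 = 3^2*797^1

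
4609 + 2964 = 7573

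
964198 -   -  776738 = 1740936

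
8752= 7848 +904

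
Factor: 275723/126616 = 331/152 =2^( - 3)*19^(- 1 )*331^1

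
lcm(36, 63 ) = 252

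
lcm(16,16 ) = 16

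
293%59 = 57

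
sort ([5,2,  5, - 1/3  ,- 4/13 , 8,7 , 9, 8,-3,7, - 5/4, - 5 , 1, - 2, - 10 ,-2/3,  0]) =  [ - 10, -5, - 3,  -  2,-5/4, - 2/3, - 1/3, - 4/13,0,  1,  2,5, 5,7,7, 8 , 8, 9 ] 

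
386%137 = 112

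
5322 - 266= 5056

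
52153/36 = 52153/36 = 1448.69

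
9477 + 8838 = 18315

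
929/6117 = 929/6117 = 0.15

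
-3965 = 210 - 4175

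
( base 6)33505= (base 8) 11161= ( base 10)4721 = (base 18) ea5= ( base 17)G5C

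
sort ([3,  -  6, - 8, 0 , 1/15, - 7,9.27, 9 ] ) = [-8, -7, - 6, 0 , 1/15, 3, 9, 9.27]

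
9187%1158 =1081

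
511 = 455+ 56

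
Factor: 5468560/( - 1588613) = - 2^4*5^1*13^(-1 )*17^1*4021^1*122201^(-1)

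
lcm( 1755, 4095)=12285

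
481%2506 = 481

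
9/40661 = 9/40661 = 0.00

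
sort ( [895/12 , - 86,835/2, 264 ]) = [ - 86,895/12,264, 835/2]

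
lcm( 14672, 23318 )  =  1305808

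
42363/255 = 14121/85 = 166.13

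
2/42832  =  1/21416=0.00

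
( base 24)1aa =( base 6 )3454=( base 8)1472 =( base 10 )826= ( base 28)11e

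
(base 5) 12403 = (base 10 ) 978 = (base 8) 1722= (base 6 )4310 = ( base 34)SQ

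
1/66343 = 1/66343= 0.00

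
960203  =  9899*97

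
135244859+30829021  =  166073880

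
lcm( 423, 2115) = 2115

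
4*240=960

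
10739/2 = 5369+ 1/2 = 5369.50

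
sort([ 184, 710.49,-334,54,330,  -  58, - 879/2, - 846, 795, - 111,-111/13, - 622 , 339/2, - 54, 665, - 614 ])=[-846, - 622,-614,  -  879/2,-334,-111,-58,-54 , - 111/13 , 54, 339/2,184, 330,665,710.49,795]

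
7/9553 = 7/9553 = 0.00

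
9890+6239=16129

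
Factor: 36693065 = 5^1 * 883^1*8311^1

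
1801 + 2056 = 3857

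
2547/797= 2547/797 = 3.20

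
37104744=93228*398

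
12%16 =12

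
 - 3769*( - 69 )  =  260061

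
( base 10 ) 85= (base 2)1010101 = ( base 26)37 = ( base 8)125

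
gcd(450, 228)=6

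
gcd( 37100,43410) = 10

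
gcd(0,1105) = 1105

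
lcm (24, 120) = 120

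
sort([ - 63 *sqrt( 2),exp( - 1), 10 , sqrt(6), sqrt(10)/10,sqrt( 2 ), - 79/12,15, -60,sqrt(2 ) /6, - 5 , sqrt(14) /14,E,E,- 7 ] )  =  [ - 63 * sqrt( 2), - 60, - 7,-79/12, - 5,sqrt( 2) /6,sqrt(14)/14,sqrt(10 ) /10,exp( - 1),sqrt(2), sqrt(6),E,E,10, 15]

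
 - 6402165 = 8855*( - 723 )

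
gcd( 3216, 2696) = 8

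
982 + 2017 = 2999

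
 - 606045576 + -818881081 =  - 1424926657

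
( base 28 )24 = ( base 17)39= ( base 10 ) 60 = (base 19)33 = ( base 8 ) 74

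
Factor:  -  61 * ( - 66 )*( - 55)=  -  221430= - 2^1*3^1*5^1 *11^2*61^1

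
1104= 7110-6006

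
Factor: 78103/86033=83^1*227^(-1 )*379^(  -  1)*941^1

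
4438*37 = 164206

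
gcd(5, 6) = 1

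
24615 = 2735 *9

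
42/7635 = 14/2545 = 0.01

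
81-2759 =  - 2678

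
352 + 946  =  1298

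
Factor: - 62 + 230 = 168 = 2^3*3^1*7^1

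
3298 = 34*97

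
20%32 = 20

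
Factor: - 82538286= - 2^1*3^1*59^1*233159^1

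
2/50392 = 1/25196=0.00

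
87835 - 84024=3811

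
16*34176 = 546816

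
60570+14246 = 74816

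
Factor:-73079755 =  - 5^1 * 7^1*2087993^1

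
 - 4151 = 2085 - 6236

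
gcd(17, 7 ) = 1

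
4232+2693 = 6925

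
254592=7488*34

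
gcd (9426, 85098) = 6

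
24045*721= 17336445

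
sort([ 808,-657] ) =[ - 657,808 ]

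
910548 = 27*33724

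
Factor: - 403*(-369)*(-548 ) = -81491436 =- 2^2*3^2*13^1*31^1*41^1* 137^1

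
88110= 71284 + 16826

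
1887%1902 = 1887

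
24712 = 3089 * 8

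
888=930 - 42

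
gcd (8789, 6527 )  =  1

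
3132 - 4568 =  - 1436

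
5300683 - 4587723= 712960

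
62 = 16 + 46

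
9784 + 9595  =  19379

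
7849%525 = 499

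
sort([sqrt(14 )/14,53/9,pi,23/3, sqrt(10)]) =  [sqrt(14)/14, pi,sqrt( 10 ),  53/9,23/3]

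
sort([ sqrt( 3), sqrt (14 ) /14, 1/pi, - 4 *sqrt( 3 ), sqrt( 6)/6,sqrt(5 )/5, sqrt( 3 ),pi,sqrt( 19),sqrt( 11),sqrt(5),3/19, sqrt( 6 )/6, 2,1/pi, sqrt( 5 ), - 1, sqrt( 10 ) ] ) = [ - 4*sqrt( 3), - 1,3/19,sqrt( 14 )/14,1/pi,1/pi , sqrt( 6 ) /6,sqrt( 6 )/6, sqrt( 5 )/5,sqrt( 3) , sqrt(3 ), 2,sqrt( 5 ), sqrt( 5 ),pi, sqrt( 10),sqrt( 11), sqrt( 19 ) ]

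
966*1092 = 1054872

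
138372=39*3548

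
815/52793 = 815/52793 = 0.02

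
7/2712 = 7/2712 = 0.00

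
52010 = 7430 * 7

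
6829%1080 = 349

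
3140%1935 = 1205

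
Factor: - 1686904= - 2^3 * 37^1*41^1*139^1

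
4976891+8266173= 13243064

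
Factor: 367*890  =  2^1*5^1*89^1*367^1 = 326630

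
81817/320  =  81817/320  =  255.68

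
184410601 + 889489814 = 1073900415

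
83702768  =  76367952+7334816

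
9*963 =8667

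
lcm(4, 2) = 4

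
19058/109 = 174 + 92/109 =174.84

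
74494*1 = 74494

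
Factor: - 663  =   - 3^1*13^1*17^1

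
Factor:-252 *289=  - 2^2*3^2 * 7^1*17^2 = - 72828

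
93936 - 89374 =4562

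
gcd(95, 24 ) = 1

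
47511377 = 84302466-36791089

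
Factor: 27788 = 2^2*6947^1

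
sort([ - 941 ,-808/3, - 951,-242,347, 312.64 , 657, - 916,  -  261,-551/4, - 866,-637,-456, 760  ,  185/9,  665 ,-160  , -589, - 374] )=[ - 951,-941,  -  916, - 866, - 637, - 589, - 456,-374, - 808/3, - 261,  -  242,  -  160,-551/4,185/9, 312.64,347,657, 665,760]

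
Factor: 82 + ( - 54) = 2^2*7^1  =  28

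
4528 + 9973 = 14501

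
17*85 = 1445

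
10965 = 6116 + 4849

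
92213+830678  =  922891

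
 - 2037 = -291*7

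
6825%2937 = 951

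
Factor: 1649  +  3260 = 4909= 4909^1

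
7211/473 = 7211/473 = 15.25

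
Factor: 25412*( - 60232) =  - 2^5* 6353^1 * 7529^1 = - 1530615584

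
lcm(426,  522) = 37062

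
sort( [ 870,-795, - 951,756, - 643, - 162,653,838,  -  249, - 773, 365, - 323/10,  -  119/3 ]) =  [ - 951, - 795, - 773, - 643, - 249,-162,-119/3, - 323/10,365,653,756,  838,870 ]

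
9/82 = 9/82  =  0.11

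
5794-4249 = 1545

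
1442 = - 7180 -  - 8622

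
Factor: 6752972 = 2^2*1688243^1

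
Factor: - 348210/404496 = - 2^( - 3)*5^1*53^( - 1 )*73^1 = -365/424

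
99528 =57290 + 42238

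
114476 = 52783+61693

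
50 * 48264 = 2413200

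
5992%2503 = 986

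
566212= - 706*(-802 ) 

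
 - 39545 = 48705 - 88250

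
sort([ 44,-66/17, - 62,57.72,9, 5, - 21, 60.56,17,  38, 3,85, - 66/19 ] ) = [ - 62, - 21, -66/17, - 66/19,  3, 5, 9,17,  38,44, 57.72, 60.56,85]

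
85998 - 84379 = 1619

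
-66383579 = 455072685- 521456264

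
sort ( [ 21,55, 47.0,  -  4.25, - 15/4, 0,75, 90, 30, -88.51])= [ - 88.51,-4.25,-15/4, 0,  21,30, 47.0, 55,  75,  90]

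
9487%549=154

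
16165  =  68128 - 51963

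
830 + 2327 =3157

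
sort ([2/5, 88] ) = [2/5, 88]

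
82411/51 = 1615 +46/51 = 1615.90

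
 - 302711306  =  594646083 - 897357389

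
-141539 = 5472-147011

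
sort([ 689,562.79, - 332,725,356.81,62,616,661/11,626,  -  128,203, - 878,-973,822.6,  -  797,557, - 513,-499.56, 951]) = [ -973, -878,  -  797,  -  513, - 499.56 , - 332,-128, 661/11  ,  62,203, 356.81, 557, 562.79,616, 626,689,  725,822.6,951]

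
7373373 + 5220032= 12593405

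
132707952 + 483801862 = 616509814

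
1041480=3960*263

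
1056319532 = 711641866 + 344677666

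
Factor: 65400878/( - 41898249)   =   - 2^1*3^( - 3)*19^( - 1)*23^ (-1 ) * 53^( - 1 )*67^( - 1)*32700439^1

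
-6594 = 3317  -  9911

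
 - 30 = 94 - 124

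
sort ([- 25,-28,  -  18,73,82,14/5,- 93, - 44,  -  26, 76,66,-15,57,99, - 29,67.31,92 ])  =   [ - 93,- 44, - 29, - 28, - 26,-25 ,-18, - 15,14/5, 57,66, 67.31,73, 76, 82, 92,99 ]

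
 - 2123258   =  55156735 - 57279993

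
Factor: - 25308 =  - 2^2*3^2 * 19^1*37^1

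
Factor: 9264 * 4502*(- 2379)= - 99219830112  =  - 2^5*3^2*13^1 * 61^1*193^1*2251^1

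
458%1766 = 458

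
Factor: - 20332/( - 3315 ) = 2^2*3^ ( - 1)*5^( - 1 )*23^1 = 92/15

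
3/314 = 3/314 = 0.01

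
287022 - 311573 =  - 24551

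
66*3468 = 228888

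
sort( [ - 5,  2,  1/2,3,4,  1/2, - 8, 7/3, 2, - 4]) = [ - 8, - 5, - 4, 1/2,1/2,  2,2,7/3,  3,4]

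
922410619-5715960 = 916694659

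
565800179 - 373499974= 192300205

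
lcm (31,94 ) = 2914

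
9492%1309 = 329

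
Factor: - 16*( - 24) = 2^7*3^1 = 384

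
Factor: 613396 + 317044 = 2^3*5^1*7^1*3323^1= 930440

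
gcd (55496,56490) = 14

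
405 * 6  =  2430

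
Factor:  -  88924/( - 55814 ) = 2^1*47^1*59^( - 1) = 94/59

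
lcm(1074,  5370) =5370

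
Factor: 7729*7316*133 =7520533412=2^2*7^1*19^1*31^1 * 59^2*  131^1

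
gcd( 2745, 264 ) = 3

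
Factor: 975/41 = 3^1*5^2*13^1*41^( - 1 ) 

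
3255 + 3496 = 6751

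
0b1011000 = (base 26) 3A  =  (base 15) 5d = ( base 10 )88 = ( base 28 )34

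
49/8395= 49/8395 = 0.01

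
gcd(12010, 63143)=1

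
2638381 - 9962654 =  - 7324273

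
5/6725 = 1/1345 = 0.00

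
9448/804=11 + 151/201 = 11.75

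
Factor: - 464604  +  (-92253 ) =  - 556857 = - 3^2*7^1*8839^1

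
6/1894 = 3/947 = 0.00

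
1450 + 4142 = 5592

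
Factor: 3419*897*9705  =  3^2*5^1 *13^2 *23^1*263^1*647^1 = 29763711315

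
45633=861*53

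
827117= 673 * 1229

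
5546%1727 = 365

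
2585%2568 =17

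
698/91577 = 698/91577 = 0.01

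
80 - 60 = 20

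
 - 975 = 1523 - 2498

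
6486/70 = 3243/35 = 92.66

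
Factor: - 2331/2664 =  - 7/8 = - 2^( - 3 )*7^1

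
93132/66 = 15522/11  =  1411.09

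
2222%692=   146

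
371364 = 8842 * 42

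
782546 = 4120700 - 3338154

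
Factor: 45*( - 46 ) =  - 2^1 * 3^2* 5^1*23^1 = - 2070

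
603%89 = 69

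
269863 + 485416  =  755279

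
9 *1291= 11619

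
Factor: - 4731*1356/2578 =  - 2^1*3^2*19^1*83^1*113^1*1289^(- 1)=- 3207618/1289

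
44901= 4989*9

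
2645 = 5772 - 3127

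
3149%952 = 293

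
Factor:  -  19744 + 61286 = 2^1*20771^1 = 41542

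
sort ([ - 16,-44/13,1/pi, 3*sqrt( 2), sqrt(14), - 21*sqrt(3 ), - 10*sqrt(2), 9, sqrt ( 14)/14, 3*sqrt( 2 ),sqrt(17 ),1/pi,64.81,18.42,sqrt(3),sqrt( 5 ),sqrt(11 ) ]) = [ - 21 * sqrt(3 ), - 16, - 10*sqrt(2), - 44/13, sqrt( 14 ) /14,1/pi, 1/pi,sqrt(3 ),sqrt( 5),sqrt ( 11),sqrt( 14), sqrt( 17),3*sqrt (2 ),3*sqrt( 2),9,18.42, 64.81]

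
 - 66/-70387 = 66/70387 = 0.00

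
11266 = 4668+6598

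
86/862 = 43/431 = 0.10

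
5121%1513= 582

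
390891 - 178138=212753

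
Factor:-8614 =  - 2^1*59^1*73^1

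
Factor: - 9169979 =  - 7^1*13^1*100769^1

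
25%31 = 25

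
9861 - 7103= 2758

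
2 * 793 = 1586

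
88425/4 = 22106 + 1/4 = 22106.25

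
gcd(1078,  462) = 154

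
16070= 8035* 2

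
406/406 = 1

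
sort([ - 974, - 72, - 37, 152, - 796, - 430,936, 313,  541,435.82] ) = [ - 974, - 796, - 430, - 72, - 37,152, 313,435.82 , 541, 936]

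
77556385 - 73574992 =3981393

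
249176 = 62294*4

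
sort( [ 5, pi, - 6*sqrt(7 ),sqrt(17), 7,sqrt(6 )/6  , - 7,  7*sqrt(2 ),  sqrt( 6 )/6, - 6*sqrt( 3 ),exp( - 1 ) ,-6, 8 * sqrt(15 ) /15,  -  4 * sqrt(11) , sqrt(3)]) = [ - 6*sqrt( 7 ) ,-4 *sqrt (11 ), - 6*sqrt( 3), - 7, -6, exp(-1), sqrt(6) /6,  sqrt( 6)/6, sqrt(3 ), 8 *sqrt(15)/15,pi , sqrt( 17 ),  5, 7, 7*sqrt(2 )]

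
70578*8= 564624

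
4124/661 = 6 + 158/661 = 6.24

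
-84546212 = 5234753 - 89780965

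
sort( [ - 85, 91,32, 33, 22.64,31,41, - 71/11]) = [ - 85 , - 71/11,22.64, 31,32, 33 , 41,91 ] 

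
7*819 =5733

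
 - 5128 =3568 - 8696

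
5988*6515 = 39011820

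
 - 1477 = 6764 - 8241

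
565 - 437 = 128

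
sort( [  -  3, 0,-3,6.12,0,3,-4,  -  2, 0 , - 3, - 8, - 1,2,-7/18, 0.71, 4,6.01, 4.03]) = [-8, -4, - 3,  -  3, - 3,-2, - 1 ,-7/18,  0, 0,0,0.71, 2,3, 4,4.03,  6.01, 6.12]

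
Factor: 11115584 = 2^6*29^1*53^1*113^1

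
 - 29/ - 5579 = 29/5579= 0.01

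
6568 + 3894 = 10462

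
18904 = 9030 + 9874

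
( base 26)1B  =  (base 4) 211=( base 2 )100101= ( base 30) 17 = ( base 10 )37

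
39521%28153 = 11368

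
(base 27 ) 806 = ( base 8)13316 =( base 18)1006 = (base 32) 5ME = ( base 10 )5838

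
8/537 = 8/537 = 0.01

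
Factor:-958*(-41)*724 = 28437272=2^3*41^1 * 181^1*479^1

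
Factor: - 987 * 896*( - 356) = 314829312=2^9*3^1 * 7^2*47^1*89^1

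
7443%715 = 293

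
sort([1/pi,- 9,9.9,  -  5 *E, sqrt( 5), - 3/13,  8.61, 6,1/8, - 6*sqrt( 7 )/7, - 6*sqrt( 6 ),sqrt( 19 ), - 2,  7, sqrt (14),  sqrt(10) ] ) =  [  -  6 * sqrt(6), - 5 * E,-9,-6*sqrt( 7)/7, - 2, - 3/13,  1/8 , 1/pi, sqrt ( 5), sqrt( 10 ), sqrt( 14 ),sqrt( 19),6, 7, 8.61, 9.9] 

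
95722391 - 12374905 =83347486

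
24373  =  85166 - 60793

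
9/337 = 9/337=0.03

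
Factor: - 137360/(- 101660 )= 404/299 = 2^2 * 13^(- 1 )*23^ (-1)*101^1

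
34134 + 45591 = 79725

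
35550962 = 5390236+30160726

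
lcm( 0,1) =0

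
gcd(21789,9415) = 269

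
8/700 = 2/175 = 0.01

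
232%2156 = 232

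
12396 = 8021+4375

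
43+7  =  50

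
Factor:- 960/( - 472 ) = 2^3 * 3^1*5^1*59^( - 1) = 120/59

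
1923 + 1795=3718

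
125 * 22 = 2750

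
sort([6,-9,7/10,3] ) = [ - 9  ,  7/10,3 , 6]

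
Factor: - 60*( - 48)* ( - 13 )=- 2^6*3^2*5^1  *13^1  =  - 37440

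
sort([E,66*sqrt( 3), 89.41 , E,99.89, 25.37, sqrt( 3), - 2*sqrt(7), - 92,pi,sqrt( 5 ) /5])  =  [ - 92 , - 2*sqrt( 7 ),sqrt (5)/5, sqrt( 3) , E, E, pi, 25.37,89.41,99.89, 66*sqrt( 3) ] 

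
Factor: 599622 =2^1*3^1*37^2  *73^1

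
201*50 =10050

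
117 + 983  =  1100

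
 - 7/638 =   -  1 + 631/638 = -0.01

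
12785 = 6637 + 6148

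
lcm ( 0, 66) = 0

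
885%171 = 30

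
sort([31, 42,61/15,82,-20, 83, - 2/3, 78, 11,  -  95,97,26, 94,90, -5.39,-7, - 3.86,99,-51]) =[  -  95,-51,- 20 , - 7, - 5.39,- 3.86, - 2/3,61/15,  11,26,  31,42,78, 82,83,90,94,97,99 ] 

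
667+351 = 1018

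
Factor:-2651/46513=- 11^1*193^( - 1 ) = -11/193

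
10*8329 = 83290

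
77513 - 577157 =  - 499644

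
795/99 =265/33 = 8.03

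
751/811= 751/811 = 0.93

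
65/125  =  13/25 = 0.52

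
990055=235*4213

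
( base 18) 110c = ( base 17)145E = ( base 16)1818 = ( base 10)6168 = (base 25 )9li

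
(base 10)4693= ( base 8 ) 11125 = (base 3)20102211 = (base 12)2871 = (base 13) 21A0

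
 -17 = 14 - 31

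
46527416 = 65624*709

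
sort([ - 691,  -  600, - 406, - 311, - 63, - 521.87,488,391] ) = [ - 691, - 600, - 521.87, - 406, - 311, - 63,391, 488 ]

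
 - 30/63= -1 + 11/21 = -  0.48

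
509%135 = 104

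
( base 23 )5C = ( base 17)78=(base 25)52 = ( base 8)177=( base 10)127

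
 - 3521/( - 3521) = 1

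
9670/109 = 9670/109 = 88.72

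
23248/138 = 168 + 32/69 =168.46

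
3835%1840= 155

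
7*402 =2814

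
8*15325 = 122600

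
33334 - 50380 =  - 17046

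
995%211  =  151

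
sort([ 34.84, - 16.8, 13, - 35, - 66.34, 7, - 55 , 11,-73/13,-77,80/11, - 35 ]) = [ - 77, - 66.34, - 55, - 35, - 35, - 16.8, - 73/13, 7,80/11, 11,13,34.84]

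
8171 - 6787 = 1384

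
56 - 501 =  - 445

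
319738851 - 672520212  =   - 352781361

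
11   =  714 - 703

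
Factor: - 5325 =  - 3^1*5^2*71^1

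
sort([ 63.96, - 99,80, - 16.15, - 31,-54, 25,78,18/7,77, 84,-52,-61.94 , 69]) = [-99, - 61.94, -54,  -  52,-31,- 16.15,18/7,25, 63.96,  69,77,78, 80,  84] 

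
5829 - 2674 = 3155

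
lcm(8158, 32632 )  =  32632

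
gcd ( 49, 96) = 1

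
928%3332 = 928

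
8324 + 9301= 17625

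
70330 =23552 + 46778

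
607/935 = 607/935 = 0.65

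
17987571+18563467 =36551038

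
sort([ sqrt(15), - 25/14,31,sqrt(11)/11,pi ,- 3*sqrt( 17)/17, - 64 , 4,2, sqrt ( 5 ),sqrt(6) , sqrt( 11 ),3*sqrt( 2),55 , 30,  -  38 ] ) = [ - 64, - 38,-25/14, - 3*sqrt( 17) /17, sqrt(11) /11,2,sqrt( 5), sqrt(6),pi,sqrt(11 ),sqrt(15 ),  4,3*sqrt(2), 30,  31 , 55] 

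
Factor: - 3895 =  - 5^1*19^1 * 41^1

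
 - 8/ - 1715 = 8/1715 = 0.00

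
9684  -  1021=8663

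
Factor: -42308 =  - 2^2 * 7^1*1511^1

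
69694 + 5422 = 75116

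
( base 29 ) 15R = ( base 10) 1013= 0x3F5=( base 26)1cp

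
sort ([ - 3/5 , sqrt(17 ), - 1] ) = [  -  1, - 3/5,  sqrt( 17 )]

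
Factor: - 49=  - 7^2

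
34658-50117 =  - 15459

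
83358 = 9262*9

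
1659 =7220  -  5561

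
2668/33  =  2668/33 = 80.85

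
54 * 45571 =2460834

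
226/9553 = 226/9553 = 0.02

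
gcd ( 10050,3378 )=6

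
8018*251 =2012518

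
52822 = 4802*11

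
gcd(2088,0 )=2088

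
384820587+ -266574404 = 118246183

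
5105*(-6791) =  - 34668055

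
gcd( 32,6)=2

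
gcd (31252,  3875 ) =1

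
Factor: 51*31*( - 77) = - 121737 = - 3^1*7^1  *11^1*17^1*31^1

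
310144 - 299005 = 11139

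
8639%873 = 782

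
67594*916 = 61916104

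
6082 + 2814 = 8896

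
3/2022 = 1/674= 0.00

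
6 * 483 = 2898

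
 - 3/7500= -1/2500 = - 0.00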